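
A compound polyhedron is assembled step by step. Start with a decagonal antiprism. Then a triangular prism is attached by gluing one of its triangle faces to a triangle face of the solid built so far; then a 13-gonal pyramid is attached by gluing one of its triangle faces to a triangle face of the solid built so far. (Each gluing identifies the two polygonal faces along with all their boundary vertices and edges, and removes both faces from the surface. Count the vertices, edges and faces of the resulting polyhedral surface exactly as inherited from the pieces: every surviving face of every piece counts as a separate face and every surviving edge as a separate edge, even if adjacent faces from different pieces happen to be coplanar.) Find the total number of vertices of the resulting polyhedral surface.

34

A decagonal antiprism: V=20, E=40, F=22.
Attach a triangular prism (V=6, E=9, F=5) along a 3-gon: merge 3 vertices and 3 edges, delete both glued faces → V=23, E=46, F=25.
Attach a 13-gonal pyramid (V=14, E=26, F=14) along a 3-gon: merge 3 vertices and 3 edges, delete both glued faces → V=34, E=69, F=37.
Check: V − E + F = 34 − 69 + 37 = 2.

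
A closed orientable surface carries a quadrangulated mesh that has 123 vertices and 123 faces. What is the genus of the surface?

Every face is a square, so 2E = 4·123 = 492, giving E = 246.
χ = V − E + F = 123 − 246 + 123 = 0.
For a closed orientable surface χ = 2 − 2g, so g = (2 − (0))/2 = 1.

1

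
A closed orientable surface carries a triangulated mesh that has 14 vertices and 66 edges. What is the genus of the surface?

Every face is a triangle and each edge borders two faces, so 3F = 2·66, giving F = 44.
χ = V − E + F = 14 − 66 + 44 = -8.
For a closed orientable surface χ = 2 − 2g, so g = (2 − (-8))/2 = 5.

5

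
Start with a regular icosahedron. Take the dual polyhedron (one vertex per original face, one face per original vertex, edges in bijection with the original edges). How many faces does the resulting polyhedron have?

The base solid has V = 12, E = 30, F = 20.
The dual swaps V and F and preserves E: V′ = F = 20, E′ = E = 30, F′ = V = 12.

12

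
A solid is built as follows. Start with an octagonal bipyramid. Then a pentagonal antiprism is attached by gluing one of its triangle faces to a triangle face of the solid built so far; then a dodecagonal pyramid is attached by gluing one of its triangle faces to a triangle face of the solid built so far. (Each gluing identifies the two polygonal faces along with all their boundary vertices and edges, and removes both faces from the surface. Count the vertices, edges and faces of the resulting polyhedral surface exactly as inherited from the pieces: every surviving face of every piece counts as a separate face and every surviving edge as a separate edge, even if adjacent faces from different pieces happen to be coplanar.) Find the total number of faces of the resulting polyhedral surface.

An octagonal bipyramid: V=10, E=24, F=16.
Attach a pentagonal antiprism (V=10, E=20, F=12) along a 3-gon: merge 3 vertices and 3 edges, delete both glued faces → V=17, E=41, F=26.
Attach a dodecagonal pyramid (V=13, E=24, F=13) along a 3-gon: merge 3 vertices and 3 edges, delete both glued faces → V=27, E=62, F=37.
Check: V − E + F = 27 − 62 + 37 = 2.

37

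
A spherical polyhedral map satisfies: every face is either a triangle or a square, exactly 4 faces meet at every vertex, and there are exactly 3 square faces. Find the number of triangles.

8

Let x be the number of triangles; then F = 3 + x.
Edge–face incidences: 2E = 4·3 + 3·x = 12 + 3x.
Every vertex has degree 4, so 4V = 2E.
Euler: V − E + F = 2 ⇒ (2E)/4 − E + (3 + x) = 2.
Multiply by 8: 2·(2E) − 4·(2E) + 8·(3 + x) = 16, i.e. 24 + 8x − 2·(12 + 3x) = 16.
Collecting terms: 2x = 16, so x = 8.
Then 2E = 12 + 3·8 = 36, so E = 18, V = 2E/4 = 9, F = 3 + 8 = 11.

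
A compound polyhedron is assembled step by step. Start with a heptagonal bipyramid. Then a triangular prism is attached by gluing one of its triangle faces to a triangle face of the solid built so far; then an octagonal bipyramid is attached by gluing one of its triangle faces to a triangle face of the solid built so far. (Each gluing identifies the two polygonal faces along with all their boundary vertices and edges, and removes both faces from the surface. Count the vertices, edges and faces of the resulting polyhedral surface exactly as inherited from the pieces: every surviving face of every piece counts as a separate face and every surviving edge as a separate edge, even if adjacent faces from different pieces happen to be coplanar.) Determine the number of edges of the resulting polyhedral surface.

A heptagonal bipyramid: V=9, E=21, F=14.
Attach a triangular prism (V=6, E=9, F=5) along a 3-gon: merge 3 vertices and 3 edges, delete both glued faces → V=12, E=27, F=17.
Attach an octagonal bipyramid (V=10, E=24, F=16) along a 3-gon: merge 3 vertices and 3 edges, delete both glued faces → V=19, E=48, F=31.
Check: V − E + F = 19 − 48 + 31 = 2.

48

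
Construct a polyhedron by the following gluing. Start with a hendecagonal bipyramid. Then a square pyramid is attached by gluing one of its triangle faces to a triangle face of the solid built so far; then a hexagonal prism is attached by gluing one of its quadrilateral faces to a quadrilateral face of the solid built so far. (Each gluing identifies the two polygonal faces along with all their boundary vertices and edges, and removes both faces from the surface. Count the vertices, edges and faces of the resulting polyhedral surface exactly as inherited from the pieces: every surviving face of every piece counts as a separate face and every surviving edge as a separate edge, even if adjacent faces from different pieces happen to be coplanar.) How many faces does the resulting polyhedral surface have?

31

A hendecagonal bipyramid: V=13, E=33, F=22.
Attach a square pyramid (V=5, E=8, F=5) along a 3-gon: merge 3 vertices and 3 edges, delete both glued faces → V=15, E=38, F=25.
Attach a hexagonal prism (V=12, E=18, F=8) along a 4-gon: merge 4 vertices and 4 edges, delete both glued faces → V=23, E=52, F=31.
Check: V − E + F = 23 − 52 + 31 = 2.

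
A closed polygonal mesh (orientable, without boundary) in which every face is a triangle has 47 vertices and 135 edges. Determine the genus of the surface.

0

Every face is a triangle and each edge borders two faces, so 3F = 2·135, giving F = 90.
χ = V − E + F = 47 − 135 + 90 = 2.
For a closed orientable surface χ = 2 − 2g, so g = (2 − (2))/2 = 0.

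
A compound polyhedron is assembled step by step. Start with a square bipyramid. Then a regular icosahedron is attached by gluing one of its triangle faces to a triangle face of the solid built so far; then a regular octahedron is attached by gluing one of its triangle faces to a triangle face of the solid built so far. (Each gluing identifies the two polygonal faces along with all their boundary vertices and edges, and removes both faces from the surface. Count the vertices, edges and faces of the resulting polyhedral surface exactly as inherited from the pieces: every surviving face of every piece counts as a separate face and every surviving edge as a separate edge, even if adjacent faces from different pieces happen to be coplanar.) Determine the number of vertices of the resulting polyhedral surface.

A square bipyramid: V=6, E=12, F=8.
Attach a regular icosahedron (V=12, E=30, F=20) along a 3-gon: merge 3 vertices and 3 edges, delete both glued faces → V=15, E=39, F=26.
Attach a regular octahedron (V=6, E=12, F=8) along a 3-gon: merge 3 vertices and 3 edges, delete both glued faces → V=18, E=48, F=32.
Check: V − E + F = 18 − 48 + 32 = 2.

18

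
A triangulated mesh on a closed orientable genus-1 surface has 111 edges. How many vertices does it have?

χ = 2 − 2·1 = 0, and every face is a triangle so 3F = 2E.
F = 2E/3 = 74. Then V = 0 + E − F = 0 + 111 − 74 = 37.

37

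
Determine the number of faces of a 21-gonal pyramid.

22

A pyramid on an n-gon base has one n-gon and n triangles: V = 21 + 1 = 22, E = 2·21 = 42, F = 21 + 1 = 22.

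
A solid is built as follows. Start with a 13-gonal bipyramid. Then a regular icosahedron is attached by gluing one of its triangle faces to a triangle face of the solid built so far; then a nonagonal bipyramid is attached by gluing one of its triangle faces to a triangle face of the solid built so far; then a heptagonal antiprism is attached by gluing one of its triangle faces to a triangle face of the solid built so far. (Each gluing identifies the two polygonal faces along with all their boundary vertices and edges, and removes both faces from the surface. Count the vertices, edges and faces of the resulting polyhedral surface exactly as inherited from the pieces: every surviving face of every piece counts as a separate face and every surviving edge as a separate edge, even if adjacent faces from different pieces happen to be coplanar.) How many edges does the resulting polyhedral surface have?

A 13-gonal bipyramid: V=15, E=39, F=26.
Attach a regular icosahedron (V=12, E=30, F=20) along a 3-gon: merge 3 vertices and 3 edges, delete both glued faces → V=24, E=66, F=44.
Attach a nonagonal bipyramid (V=11, E=27, F=18) along a 3-gon: merge 3 vertices and 3 edges, delete both glued faces → V=32, E=90, F=60.
Attach a heptagonal antiprism (V=14, E=28, F=16) along a 3-gon: merge 3 vertices and 3 edges, delete both glued faces → V=43, E=115, F=74.
Check: V − E + F = 43 − 115 + 74 = 2.

115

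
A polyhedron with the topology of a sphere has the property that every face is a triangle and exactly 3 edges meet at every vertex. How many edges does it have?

6

Each face has 3 edges and each edge borders two faces, so 2E = 3F.
Each vertex has degree 3, so 3V = 2E and hence V = 3F/3.
Euler: V − E + F = 2 ⇒ (3F/3) − (3F/2) + F = 2.
Multiply by 6: (6 − 9 + 6)F = 12, i.e. 3F = 12.
So F = 4, E = 3·4/2 = 6, V = 3·4/3 = 4.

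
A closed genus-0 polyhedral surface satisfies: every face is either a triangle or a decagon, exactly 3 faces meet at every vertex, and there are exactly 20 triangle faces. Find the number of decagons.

12

Let x be the number of decagons; then F = 20 + x.
Edge–face incidences: 2E = 3·20 + 10·x = 60 + 10x.
Every vertex has degree 3, so 3V = 2E.
Euler: V − E + F = 2 ⇒ (2E)/3 − E + (20 + x) = 2.
Multiply by 6: 2·(2E) − 3·(2E) + 6·(20 + x) = 12, i.e. 120 + 6x − (60 + 10x) = 12.
Collecting terms: −4x + 60 = 12, so −4x = −48, so x = 12.
Then 2E = 60 + 10·12 = 180, so E = 90, V = 2E/3 = 60, F = 20 + 12 = 32.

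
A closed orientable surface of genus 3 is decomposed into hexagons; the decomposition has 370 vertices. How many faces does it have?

χ = 2 − 2·3 = -4, and every face is a hexagon so 6F = 2E.
V − E + F = -4 with E = 6F/2 gives 370 − (6/2 − 1)·F = -4, so F = 187 and E = 561.

187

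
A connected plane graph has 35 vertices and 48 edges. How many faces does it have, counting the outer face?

15

Euler's formula for a connected plane graph: V − E + F = 2, so F = 2 − 35 + 48 = 15.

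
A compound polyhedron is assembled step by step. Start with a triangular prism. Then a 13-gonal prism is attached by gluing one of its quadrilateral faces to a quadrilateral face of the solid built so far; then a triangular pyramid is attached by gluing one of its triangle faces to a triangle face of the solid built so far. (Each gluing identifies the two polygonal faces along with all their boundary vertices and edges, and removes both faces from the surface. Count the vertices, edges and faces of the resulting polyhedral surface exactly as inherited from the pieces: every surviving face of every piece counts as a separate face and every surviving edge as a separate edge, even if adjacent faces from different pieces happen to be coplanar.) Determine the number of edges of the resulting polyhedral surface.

A triangular prism: V=6, E=9, F=5.
Attach a 13-gonal prism (V=26, E=39, F=15) along a 4-gon: merge 4 vertices and 4 edges, delete both glued faces → V=28, E=44, F=18.
Attach a triangular pyramid (V=4, E=6, F=4) along a 3-gon: merge 3 vertices and 3 edges, delete both glued faces → V=29, E=47, F=20.
Check: V − E + F = 29 − 47 + 20 = 2.

47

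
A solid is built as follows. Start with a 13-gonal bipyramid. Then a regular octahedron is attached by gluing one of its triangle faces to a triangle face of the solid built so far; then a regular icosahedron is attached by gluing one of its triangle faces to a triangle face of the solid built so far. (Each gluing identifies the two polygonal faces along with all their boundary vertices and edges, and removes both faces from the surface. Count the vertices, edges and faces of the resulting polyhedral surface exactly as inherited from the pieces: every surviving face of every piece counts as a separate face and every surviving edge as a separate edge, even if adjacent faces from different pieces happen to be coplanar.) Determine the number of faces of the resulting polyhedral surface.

50

A 13-gonal bipyramid: V=15, E=39, F=26.
Attach a regular octahedron (V=6, E=12, F=8) along a 3-gon: merge 3 vertices and 3 edges, delete both glued faces → V=18, E=48, F=32.
Attach a regular icosahedron (V=12, E=30, F=20) along a 3-gon: merge 3 vertices and 3 edges, delete both glued faces → V=27, E=75, F=50.
Check: V − E + F = 27 − 75 + 50 = 2.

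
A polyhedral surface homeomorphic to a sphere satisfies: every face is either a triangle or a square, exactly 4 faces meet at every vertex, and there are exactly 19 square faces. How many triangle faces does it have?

8

Let x be the number of triangles; then F = 19 + x.
Edge–face incidences: 2E = 4·19 + 3·x = 76 + 3x.
Every vertex has degree 4, so 4V = 2E.
Euler: V − E + F = 2 ⇒ (2E)/4 − E + (19 + x) = 2.
Multiply by 8: 2·(2E) − 4·(2E) + 8·(19 + x) = 16, i.e. 152 + 8x − 2·(76 + 3x) = 16.
Collecting terms: 2x = 16, so x = 8.
Then 2E = 76 + 3·8 = 100, so E = 50, V = 2E/4 = 25, F = 19 + 8 = 27.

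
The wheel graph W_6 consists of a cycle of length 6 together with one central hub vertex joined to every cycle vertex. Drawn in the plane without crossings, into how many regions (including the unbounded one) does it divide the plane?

W_6 has V = 6 + 1 = 7 vertices and E = 2·6 = 12 edges.
By Euler's formula F = 2 − V + E = 2 − 7 + 12 = 7.

7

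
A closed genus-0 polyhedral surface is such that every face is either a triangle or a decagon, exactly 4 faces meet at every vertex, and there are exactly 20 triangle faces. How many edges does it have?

40

Let x be the number of decagons; then F = 20 + x.
Edge–face incidences: 2E = 3·20 + 10·x = 60 + 10x.
Every vertex has degree 4, so 4V = 2E.
Euler: V − E + F = 2 ⇒ (2E)/4 − E + (20 + x) = 2.
Multiply by 8: 2·(2E) − 4·(2E) + 8·(20 + x) = 16, i.e. 160 + 8x − 2·(60 + 10x) = 16.
Collecting terms: −12x + 40 = 16, so −12x = −24, so x = 2.
Then 2E = 60 + 10·2 = 80, so E = 40, V = 2E/4 = 20, F = 20 + 2 = 22.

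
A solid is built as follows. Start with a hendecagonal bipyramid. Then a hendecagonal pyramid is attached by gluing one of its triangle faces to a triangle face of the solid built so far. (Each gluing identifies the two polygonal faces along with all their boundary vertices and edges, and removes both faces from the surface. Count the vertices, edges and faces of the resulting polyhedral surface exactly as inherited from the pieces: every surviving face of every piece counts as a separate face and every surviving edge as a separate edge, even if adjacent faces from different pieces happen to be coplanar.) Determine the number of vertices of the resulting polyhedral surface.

22

A hendecagonal bipyramid: V=13, E=33, F=22.
Attach a hendecagonal pyramid (V=12, E=22, F=12) along a 3-gon: merge 3 vertices and 3 edges, delete both glued faces → V=22, E=52, F=32.
Check: V − E + F = 22 − 52 + 32 = 2.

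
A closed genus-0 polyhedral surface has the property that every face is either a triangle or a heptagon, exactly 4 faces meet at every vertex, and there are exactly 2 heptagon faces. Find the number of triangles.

14

Let x be the number of triangles; then F = 2 + x.
Edge–face incidences: 2E = 7·2 + 3·x = 14 + 3x.
Every vertex has degree 4, so 4V = 2E.
Euler: V − E + F = 2 ⇒ (2E)/4 − E + (2 + x) = 2.
Multiply by 8: 2·(2E) − 4·(2E) + 8·(2 + x) = 16, i.e. 16 + 8x − 2·(14 + 3x) = 16.
Collecting terms: 2x − 12 = 16, so 2x = 28, so x = 14.
Then 2E = 14 + 3·14 = 56, so E = 28, V = 2E/4 = 14, F = 2 + 14 = 16.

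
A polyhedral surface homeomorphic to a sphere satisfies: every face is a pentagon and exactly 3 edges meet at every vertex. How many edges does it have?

30

Each face has 5 edges and each edge borders two faces, so 2E = 5F.
Each vertex has degree 3, so 3V = 2E and hence V = 5F/3.
Euler: V − E + F = 2 ⇒ (5F/3) − (5F/2) + F = 2.
Multiply by 6: (10 − 15 + 6)F = 12, i.e. 1F = 12.
So F = 12, E = 5·12/2 = 30, V = 5·12/3 = 20.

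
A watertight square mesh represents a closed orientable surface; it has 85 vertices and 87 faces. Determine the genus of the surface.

Every face is a square, so 2E = 4·87 = 348, giving E = 174.
χ = V − E + F = 85 − 174 + 87 = -2.
For a closed orientable surface χ = 2 − 2g, so g = (2 − (-2))/2 = 2.

2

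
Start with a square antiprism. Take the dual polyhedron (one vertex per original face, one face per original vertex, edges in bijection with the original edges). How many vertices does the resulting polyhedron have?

10

The base solid has V = 8, E = 16, F = 10.
The dual swaps V and F and preserves E: V′ = F = 10, E′ = E = 16, F′ = V = 8.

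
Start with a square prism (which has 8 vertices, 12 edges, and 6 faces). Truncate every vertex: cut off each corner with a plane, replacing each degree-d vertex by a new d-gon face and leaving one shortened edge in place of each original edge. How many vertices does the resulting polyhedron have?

24

Truncation replaces each original edge-end by a new vertex, so V′ = 2E = 24.
Each original edge survives, and each old vertex of degree d contributes d new edges; summing degrees gives Σd = 2E, so E′ = E + 2E = 3E = 36.
Each original face survives and each original vertex becomes one new face: F′ = F + V = 14.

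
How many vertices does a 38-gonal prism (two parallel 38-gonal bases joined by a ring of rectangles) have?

76

A prism on an n-gon has two n-gon bases and n rectangular sides: V = 2·38 = 76, E = 3·38 = 114, F = 38 + 2 = 40.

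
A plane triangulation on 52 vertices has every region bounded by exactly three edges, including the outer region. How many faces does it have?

100

In a plane triangulation 3F = 2E and V − E + F = 2, so F = 2V − 4 = 2·52 − 4 = 100.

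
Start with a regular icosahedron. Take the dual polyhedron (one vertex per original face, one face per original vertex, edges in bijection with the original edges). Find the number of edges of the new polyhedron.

30

The base solid has V = 12, E = 30, F = 20.
The dual swaps V and F and preserves E: V′ = F = 20, E′ = E = 30, F′ = V = 12.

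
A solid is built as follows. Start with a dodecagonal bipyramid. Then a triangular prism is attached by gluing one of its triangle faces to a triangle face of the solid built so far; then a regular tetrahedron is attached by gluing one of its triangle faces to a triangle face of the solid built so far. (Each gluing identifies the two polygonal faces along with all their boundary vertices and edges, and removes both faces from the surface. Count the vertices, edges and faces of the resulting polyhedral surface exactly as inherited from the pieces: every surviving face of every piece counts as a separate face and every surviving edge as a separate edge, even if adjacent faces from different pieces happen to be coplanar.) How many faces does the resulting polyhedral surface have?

29

A dodecagonal bipyramid: V=14, E=36, F=24.
Attach a triangular prism (V=6, E=9, F=5) along a 3-gon: merge 3 vertices and 3 edges, delete both glued faces → V=17, E=42, F=27.
Attach a regular tetrahedron (V=4, E=6, F=4) along a 3-gon: merge 3 vertices and 3 edges, delete both glued faces → V=18, E=45, F=29.
Check: V − E + F = 18 − 45 + 29 = 2.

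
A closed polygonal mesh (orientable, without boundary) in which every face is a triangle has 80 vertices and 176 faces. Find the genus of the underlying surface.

5

Every face is a triangle, so 2E = 3·176 = 528, giving E = 264.
χ = V − E + F = 80 − 264 + 176 = -8.
For a closed orientable surface χ = 2 − 2g, so g = (2 − (-8))/2 = 5.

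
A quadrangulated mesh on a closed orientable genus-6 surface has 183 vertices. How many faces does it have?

193

χ = 2 − 2·6 = -10, and every face is a square so 4F = 2E.
V − E + F = -10 with E = 4F/2 gives 183 − (4/2 − 1)·F = -10, so F = 193 and E = 386.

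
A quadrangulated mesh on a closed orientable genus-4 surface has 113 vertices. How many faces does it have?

χ = 2 − 2·4 = -6, and every face is a square so 4F = 2E.
V − E + F = -6 with E = 4F/2 gives 113 − (4/2 − 1)·F = -6, so F = 119 and E = 238.

119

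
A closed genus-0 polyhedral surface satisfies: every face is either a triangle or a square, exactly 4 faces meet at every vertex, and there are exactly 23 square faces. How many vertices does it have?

Let x be the number of triangles; then F = 23 + x.
Edge–face incidences: 2E = 4·23 + 3·x = 92 + 3x.
Every vertex has degree 4, so 4V = 2E.
Euler: V − E + F = 2 ⇒ (2E)/4 − E + (23 + x) = 2.
Multiply by 8: 2·(2E) − 4·(2E) + 8·(23 + x) = 16, i.e. 184 + 8x − 2·(92 + 3x) = 16.
Collecting terms: 2x = 16, so x = 8.
Then 2E = 92 + 3·8 = 116, so E = 58, V = 2E/4 = 29, F = 23 + 8 = 31.

29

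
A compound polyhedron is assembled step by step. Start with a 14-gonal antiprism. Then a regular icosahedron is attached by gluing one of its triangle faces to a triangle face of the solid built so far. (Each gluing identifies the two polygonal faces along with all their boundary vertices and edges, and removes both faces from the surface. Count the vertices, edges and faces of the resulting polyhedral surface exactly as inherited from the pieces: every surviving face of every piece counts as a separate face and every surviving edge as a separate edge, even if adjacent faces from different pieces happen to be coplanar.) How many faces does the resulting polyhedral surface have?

A 14-gonal antiprism: V=28, E=56, F=30.
Attach a regular icosahedron (V=12, E=30, F=20) along a 3-gon: merge 3 vertices and 3 edges, delete both glued faces → V=37, E=83, F=48.
Check: V − E + F = 37 − 83 + 48 = 2.

48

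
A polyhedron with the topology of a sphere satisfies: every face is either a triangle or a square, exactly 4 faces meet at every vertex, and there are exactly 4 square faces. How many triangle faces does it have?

Let x be the number of triangles; then F = 4 + x.
Edge–face incidences: 2E = 4·4 + 3·x = 16 + 3x.
Every vertex has degree 4, so 4V = 2E.
Euler: V − E + F = 2 ⇒ (2E)/4 − E + (4 + x) = 2.
Multiply by 8: 2·(2E) − 4·(2E) + 8·(4 + x) = 16, i.e. 32 + 8x − 2·(16 + 3x) = 16.
Collecting terms: 2x = 16, so x = 8.
Then 2E = 16 + 3·8 = 40, so E = 20, V = 2E/4 = 10, F = 4 + 8 = 12.

8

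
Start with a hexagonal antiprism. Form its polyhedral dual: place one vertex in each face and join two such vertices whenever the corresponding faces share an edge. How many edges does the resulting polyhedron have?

The base solid has V = 12, E = 24, F = 14.
The dual swaps V and F and preserves E: V′ = F = 14, E′ = E = 24, F′ = V = 12.

24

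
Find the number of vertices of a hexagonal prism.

12

A prism on an n-gon has two n-gon bases and n rectangular sides: V = 2·6 = 12, E = 3·6 = 18, F = 6 + 2 = 8.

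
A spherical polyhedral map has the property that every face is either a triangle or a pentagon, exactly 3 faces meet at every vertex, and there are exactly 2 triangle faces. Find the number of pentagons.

Let x be the number of pentagons; then F = 2 + x.
Edge–face incidences: 2E = 3·2 + 5·x = 6 + 5x.
Every vertex has degree 3, so 3V = 2E.
Euler: V − E + F = 2 ⇒ (2E)/3 − E + (2 + x) = 2.
Multiply by 6: 2·(2E) − 3·(2E) + 6·(2 + x) = 12, i.e. 12 + 6x − (6 + 5x) = 12.
Collecting terms: x + 6 = 12, so x = 6.
Then 2E = 6 + 5·6 = 36, so E = 18, V = 2E/3 = 12, F = 2 + 6 = 8.

6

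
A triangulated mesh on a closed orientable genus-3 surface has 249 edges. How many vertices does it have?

χ = 2 − 2·3 = -4, and every face is a triangle so 3F = 2E.
F = 2E/3 = 166. Then V = -4 + E − F = -4 + 249 − 166 = 79.

79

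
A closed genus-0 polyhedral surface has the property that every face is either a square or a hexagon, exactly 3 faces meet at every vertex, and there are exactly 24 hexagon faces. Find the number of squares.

Let x be the number of squares; then F = 24 + x.
Edge–face incidences: 2E = 6·24 + 4·x = 144 + 4x.
Every vertex has degree 3, so 3V = 2E.
Euler: V − E + F = 2 ⇒ (2E)/3 − E + (24 + x) = 2.
Multiply by 6: 2·(2E) − 3·(2E) + 6·(24 + x) = 12, i.e. 144 + 6x − (144 + 4x) = 12.
Collecting terms: 2x = 12, so x = 6.
Then 2E = 144 + 4·6 = 168, so E = 84, V = 2E/3 = 56, F = 24 + 6 = 30.

6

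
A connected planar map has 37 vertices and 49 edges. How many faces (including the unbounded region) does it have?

14

Euler's formula for a connected plane graph: V − E + F = 2, so F = 2 − 37 + 49 = 14.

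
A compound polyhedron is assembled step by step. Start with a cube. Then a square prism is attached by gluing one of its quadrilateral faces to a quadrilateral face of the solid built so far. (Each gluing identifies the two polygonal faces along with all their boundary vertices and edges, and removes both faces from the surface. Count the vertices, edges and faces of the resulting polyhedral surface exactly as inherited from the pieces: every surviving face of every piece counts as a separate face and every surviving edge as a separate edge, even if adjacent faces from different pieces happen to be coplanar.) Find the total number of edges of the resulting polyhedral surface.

20

A cube: V=8, E=12, F=6.
Attach a square prism (V=8, E=12, F=6) along a 4-gon: merge 4 vertices and 4 edges, delete both glued faces → V=12, E=20, F=10.
Check: V − E + F = 12 − 20 + 10 = 2.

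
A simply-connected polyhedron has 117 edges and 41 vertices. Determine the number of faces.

Here V − E + F = 2.
F = 2 − V + E = 2 − 41 + 117 = 78.

78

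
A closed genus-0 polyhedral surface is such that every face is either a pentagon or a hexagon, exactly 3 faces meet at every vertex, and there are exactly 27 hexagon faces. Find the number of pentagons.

Let x be the number of pentagons; then F = 27 + x.
Edge–face incidences: 2E = 6·27 + 5·x = 162 + 5x.
Every vertex has degree 3, so 3V = 2E.
Euler: V − E + F = 2 ⇒ (2E)/3 − E + (27 + x) = 2.
Multiply by 6: 2·(2E) − 3·(2E) + 6·(27 + x) = 12, i.e. 162 + 6x − (162 + 5x) = 12.
Collecting terms: x = 12.
Then 2E = 162 + 5·12 = 222, so E = 111, V = 2E/3 = 74, F = 27 + 12 = 39.

12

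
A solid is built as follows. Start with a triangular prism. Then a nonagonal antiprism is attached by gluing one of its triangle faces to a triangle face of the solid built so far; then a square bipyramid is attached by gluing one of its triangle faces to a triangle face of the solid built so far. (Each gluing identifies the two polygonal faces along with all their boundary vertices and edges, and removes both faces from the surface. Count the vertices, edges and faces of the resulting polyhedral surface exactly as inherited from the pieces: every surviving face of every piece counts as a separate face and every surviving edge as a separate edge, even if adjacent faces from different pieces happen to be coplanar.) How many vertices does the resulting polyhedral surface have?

A triangular prism: V=6, E=9, F=5.
Attach a nonagonal antiprism (V=18, E=36, F=20) along a 3-gon: merge 3 vertices and 3 edges, delete both glued faces → V=21, E=42, F=23.
Attach a square bipyramid (V=6, E=12, F=8) along a 3-gon: merge 3 vertices and 3 edges, delete both glued faces → V=24, E=51, F=29.
Check: V − E + F = 24 − 51 + 29 = 2.

24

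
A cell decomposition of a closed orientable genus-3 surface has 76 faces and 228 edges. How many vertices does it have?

For a closed orientable surface of genus 3, χ = 2 − 2·3 = -4.
V = -4 + E − F = -4 + 228 − 76 = 148.

148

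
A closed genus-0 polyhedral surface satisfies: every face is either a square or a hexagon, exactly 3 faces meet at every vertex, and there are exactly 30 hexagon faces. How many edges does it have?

Let x be the number of squares; then F = 30 + x.
Edge–face incidences: 2E = 6·30 + 4·x = 180 + 4x.
Every vertex has degree 3, so 3V = 2E.
Euler: V − E + F = 2 ⇒ (2E)/3 − E + (30 + x) = 2.
Multiply by 6: 2·(2E) − 3·(2E) + 6·(30 + x) = 12, i.e. 180 + 6x − (180 + 4x) = 12.
Collecting terms: 2x = 12, so x = 6.
Then 2E = 180 + 4·6 = 204, so E = 102, V = 2E/3 = 68, F = 30 + 6 = 36.

102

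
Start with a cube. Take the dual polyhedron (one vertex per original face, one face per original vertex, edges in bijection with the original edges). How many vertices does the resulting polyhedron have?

6

The base solid has V = 8, E = 12, F = 6.
The dual swaps V and F and preserves E: V′ = F = 6, E′ = E = 12, F′ = V = 8.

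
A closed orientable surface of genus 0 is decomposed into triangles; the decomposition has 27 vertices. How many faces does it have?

χ = 2 − 2·0 = 2, and every face is a triangle so 3F = 2E.
V − E + F = 2 with E = 3F/2 gives 27 − (3/2 − 1)·F = 2, so F = 50 and E = 75.

50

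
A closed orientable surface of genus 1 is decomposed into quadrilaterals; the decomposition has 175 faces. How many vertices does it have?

χ = 2 − 2·1 = 0, and every face is a square so 4F = 2E.
E = 4·175/2 = 350. Then V = 0 + E − F = 0 + 350 − 175 = 175.

175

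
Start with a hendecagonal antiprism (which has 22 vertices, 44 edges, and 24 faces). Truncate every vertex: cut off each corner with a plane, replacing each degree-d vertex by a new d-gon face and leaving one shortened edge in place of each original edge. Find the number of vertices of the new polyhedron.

88

Truncation replaces each original edge-end by a new vertex, so V′ = 2E = 88.
Each original edge survives, and each old vertex of degree d contributes d new edges; summing degrees gives Σd = 2E, so E′ = E + 2E = 3E = 132.
Each original face survives and each original vertex becomes one new face: F′ = F + V = 46.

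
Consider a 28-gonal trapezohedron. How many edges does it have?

112

The n-trapezohedron (dual of the n-antiprism) has V = 2·28 + 2 = 58, E = 4·28 = 112, F = 2·28 = 56.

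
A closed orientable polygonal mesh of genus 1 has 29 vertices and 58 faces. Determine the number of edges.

For a closed orientable surface of genus 1, χ = 2 − 2·1 = 0.
E = V + F − (0) = 29 + 58 − (0) = 87.

87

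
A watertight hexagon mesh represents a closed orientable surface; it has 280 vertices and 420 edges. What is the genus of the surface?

1

Every face is a hexagon and each edge borders two faces, so 6F = 2·420, giving F = 140.
χ = V − E + F = 280 − 420 + 140 = 0.
For a closed orientable surface χ = 2 − 2g, so g = (2 − (0))/2 = 1.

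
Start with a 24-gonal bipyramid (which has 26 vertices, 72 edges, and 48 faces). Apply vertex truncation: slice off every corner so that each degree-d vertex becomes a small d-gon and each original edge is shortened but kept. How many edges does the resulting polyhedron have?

Truncation replaces each original edge-end by a new vertex, so V′ = 2E = 144.
Each original edge survives, and each old vertex of degree d contributes d new edges; summing degrees gives Σd = 2E, so E′ = E + 2E = 3E = 216.
Each original face survives and each original vertex becomes one new face: F′ = F + V = 74.

216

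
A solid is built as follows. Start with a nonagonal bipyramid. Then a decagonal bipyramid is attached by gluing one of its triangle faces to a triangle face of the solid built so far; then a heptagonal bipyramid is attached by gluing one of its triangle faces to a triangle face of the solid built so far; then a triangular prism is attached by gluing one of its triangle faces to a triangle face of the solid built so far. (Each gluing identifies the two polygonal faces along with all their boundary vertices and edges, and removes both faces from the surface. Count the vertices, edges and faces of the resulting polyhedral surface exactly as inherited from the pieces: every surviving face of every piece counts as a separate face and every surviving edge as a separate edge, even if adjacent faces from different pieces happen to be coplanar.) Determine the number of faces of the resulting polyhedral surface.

A nonagonal bipyramid: V=11, E=27, F=18.
Attach a decagonal bipyramid (V=12, E=30, F=20) along a 3-gon: merge 3 vertices and 3 edges, delete both glued faces → V=20, E=54, F=36.
Attach a heptagonal bipyramid (V=9, E=21, F=14) along a 3-gon: merge 3 vertices and 3 edges, delete both glued faces → V=26, E=72, F=48.
Attach a triangular prism (V=6, E=9, F=5) along a 3-gon: merge 3 vertices and 3 edges, delete both glued faces → V=29, E=78, F=51.
Check: V − E + F = 29 − 78 + 51 = 2.

51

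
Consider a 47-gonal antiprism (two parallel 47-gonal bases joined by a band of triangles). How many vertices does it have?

94

An antiprism on an n-gon has two n-gon caps and 2n triangles: V = 2·47 = 94, E = 4·47 = 188, F = 2·47 + 2 = 96.
Check: V − E + F = 94 − 188 + 96 = 2.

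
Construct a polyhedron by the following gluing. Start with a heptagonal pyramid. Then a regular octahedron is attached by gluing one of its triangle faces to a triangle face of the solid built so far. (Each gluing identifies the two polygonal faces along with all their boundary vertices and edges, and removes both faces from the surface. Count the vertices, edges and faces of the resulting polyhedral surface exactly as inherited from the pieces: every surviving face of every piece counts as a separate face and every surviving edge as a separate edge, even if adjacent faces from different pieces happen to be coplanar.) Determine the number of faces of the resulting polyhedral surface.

14

A heptagonal pyramid: V=8, E=14, F=8.
Attach a regular octahedron (V=6, E=12, F=8) along a 3-gon: merge 3 vertices and 3 edges, delete both glued faces → V=11, E=23, F=14.
Check: V − E + F = 11 − 23 + 14 = 2.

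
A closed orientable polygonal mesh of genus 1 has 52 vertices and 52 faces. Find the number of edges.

For a closed orientable surface of genus 1, χ = 2 − 2·1 = 0.
E = V + F − (0) = 52 + 52 − (0) = 104.

104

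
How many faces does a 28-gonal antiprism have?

58

An antiprism on an n-gon has two n-gon caps and 2n triangles: V = 2·28 = 56, E = 4·28 = 112, F = 2·28 + 2 = 58.
Check: V − E + F = 56 − 112 + 58 = 2.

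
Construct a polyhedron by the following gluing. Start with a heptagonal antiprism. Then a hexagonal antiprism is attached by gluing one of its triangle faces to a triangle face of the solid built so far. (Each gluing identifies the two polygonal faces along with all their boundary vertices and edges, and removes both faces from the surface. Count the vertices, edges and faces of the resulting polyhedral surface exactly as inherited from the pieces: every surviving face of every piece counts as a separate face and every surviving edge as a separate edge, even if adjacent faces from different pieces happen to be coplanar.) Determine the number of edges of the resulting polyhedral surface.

A heptagonal antiprism: V=14, E=28, F=16.
Attach a hexagonal antiprism (V=12, E=24, F=14) along a 3-gon: merge 3 vertices and 3 edges, delete both glued faces → V=23, E=49, F=28.
Check: V − E + F = 23 − 49 + 28 = 2.

49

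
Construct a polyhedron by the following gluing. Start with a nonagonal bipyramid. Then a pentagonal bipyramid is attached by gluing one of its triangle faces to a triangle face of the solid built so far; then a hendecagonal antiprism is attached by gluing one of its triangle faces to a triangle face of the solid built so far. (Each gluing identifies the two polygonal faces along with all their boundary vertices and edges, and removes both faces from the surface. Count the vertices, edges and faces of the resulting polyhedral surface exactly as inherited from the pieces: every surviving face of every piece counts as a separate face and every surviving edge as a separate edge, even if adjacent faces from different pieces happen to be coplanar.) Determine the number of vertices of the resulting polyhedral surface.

A nonagonal bipyramid: V=11, E=27, F=18.
Attach a pentagonal bipyramid (V=7, E=15, F=10) along a 3-gon: merge 3 vertices and 3 edges, delete both glued faces → V=15, E=39, F=26.
Attach a hendecagonal antiprism (V=22, E=44, F=24) along a 3-gon: merge 3 vertices and 3 edges, delete both glued faces → V=34, E=80, F=48.
Check: V − E + F = 34 − 80 + 48 = 2.

34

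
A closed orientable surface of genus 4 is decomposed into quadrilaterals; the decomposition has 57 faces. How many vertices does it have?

51

χ = 2 − 2·4 = -6, and every face is a square so 4F = 2E.
E = 4·57/2 = 114. Then V = -6 + E − F = -6 + 114 − 57 = 51.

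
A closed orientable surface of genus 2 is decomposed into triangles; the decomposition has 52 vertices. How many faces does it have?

χ = 2 − 2·2 = -2, and every face is a triangle so 3F = 2E.
V − E + F = -2 with E = 3F/2 gives 52 − (3/2 − 1)·F = -2, so F = 108 and E = 162.

108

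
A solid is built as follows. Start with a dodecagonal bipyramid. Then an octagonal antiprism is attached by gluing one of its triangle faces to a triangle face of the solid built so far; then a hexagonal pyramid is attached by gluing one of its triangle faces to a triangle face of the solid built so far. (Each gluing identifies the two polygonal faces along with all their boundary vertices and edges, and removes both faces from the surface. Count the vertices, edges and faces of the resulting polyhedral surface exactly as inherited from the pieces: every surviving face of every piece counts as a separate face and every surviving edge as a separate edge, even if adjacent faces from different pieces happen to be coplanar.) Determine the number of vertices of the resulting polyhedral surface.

31

A dodecagonal bipyramid: V=14, E=36, F=24.
Attach an octagonal antiprism (V=16, E=32, F=18) along a 3-gon: merge 3 vertices and 3 edges, delete both glued faces → V=27, E=65, F=40.
Attach a hexagonal pyramid (V=7, E=12, F=7) along a 3-gon: merge 3 vertices and 3 edges, delete both glued faces → V=31, E=74, F=45.
Check: V − E + F = 31 − 74 + 45 = 2.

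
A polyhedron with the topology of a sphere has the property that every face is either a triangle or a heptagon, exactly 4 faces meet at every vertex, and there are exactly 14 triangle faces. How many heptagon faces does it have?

2

Let x be the number of heptagons; then F = 14 + x.
Edge–face incidences: 2E = 3·14 + 7·x = 42 + 7x.
Every vertex has degree 4, so 4V = 2E.
Euler: V − E + F = 2 ⇒ (2E)/4 − E + (14 + x) = 2.
Multiply by 8: 2·(2E) − 4·(2E) + 8·(14 + x) = 16, i.e. 112 + 8x − 2·(42 + 7x) = 16.
Collecting terms: −6x + 28 = 16, so −6x = −12, so x = 2.
Then 2E = 42 + 7·2 = 56, so E = 28, V = 2E/4 = 14, F = 14 + 2 = 16.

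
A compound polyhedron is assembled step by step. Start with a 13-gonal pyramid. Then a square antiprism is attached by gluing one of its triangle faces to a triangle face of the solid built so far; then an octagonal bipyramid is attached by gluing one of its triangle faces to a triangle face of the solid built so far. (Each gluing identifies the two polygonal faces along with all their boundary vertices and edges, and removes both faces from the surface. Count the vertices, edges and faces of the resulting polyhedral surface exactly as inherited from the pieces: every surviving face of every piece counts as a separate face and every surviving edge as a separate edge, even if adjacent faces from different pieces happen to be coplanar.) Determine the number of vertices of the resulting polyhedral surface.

A 13-gonal pyramid: V=14, E=26, F=14.
Attach a square antiprism (V=8, E=16, F=10) along a 3-gon: merge 3 vertices and 3 edges, delete both glued faces → V=19, E=39, F=22.
Attach an octagonal bipyramid (V=10, E=24, F=16) along a 3-gon: merge 3 vertices and 3 edges, delete both glued faces → V=26, E=60, F=36.
Check: V − E + F = 26 − 60 + 36 = 2.

26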